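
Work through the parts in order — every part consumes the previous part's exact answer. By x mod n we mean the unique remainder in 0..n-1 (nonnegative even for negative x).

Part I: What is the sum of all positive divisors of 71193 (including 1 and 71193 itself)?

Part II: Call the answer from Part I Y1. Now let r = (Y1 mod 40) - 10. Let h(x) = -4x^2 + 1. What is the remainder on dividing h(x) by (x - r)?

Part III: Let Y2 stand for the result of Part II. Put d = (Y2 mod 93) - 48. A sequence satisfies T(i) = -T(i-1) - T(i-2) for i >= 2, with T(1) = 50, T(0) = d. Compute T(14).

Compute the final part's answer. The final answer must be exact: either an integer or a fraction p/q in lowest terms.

-68

Part I: 71193 = 3 * 19 * 1249; sigma = (1 + 3) * (1 + 19) * (1 + 1249) = 4 * 20 * 1250 = 100000; answer 100000
Part II: Y1 = 100000; r = -10; remainder = value at the root: -4*(-10)^2 + 1 = (-400) + (1) = -399; answer -399
Part III: Y2 = -399; d = 18; T(2) = -1*(50) - 1*(18) = -68; iterating: T(2)=-68, T(3)=18, T(4)=50, T(5)=-68, T(6)=18, T(7)=50, T(8)=-68, T(9)=18, T(10)=50, T(11)=-68, T(12)=18, T(13)=50, T(14)=-68; answer -68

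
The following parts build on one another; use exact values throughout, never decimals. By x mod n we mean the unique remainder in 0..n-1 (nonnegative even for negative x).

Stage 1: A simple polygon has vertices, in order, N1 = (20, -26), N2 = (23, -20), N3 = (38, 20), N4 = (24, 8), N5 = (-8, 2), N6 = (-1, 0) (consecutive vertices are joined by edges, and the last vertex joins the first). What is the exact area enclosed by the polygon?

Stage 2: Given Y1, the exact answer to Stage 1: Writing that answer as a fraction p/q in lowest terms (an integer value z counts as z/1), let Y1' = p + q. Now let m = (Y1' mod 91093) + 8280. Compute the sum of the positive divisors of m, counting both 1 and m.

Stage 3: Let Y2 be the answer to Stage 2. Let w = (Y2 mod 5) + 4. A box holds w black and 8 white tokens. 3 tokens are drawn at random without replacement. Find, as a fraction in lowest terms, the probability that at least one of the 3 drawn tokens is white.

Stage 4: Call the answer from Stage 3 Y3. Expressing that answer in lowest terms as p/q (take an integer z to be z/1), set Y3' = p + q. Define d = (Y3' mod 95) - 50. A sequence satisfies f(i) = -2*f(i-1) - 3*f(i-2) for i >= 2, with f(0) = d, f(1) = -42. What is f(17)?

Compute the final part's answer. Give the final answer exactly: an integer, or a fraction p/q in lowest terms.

Stage 1: cross terms: (20*-20 - 23*-26)=198, (23*20 - 38*-20)=1220, (38*8 - 24*20)=-176, (24*2 - -8*8)=112, (-8*0 - -1*2)=2, (-1*-26 - 20*0)=26; twice the area = |1382| = 1382; area = 691; answer 691
Stage 2: Y1 = 691; threaded value p + q = 692; m = 8972; 8972 = 2^2 * 2243; sigma = (1 + 2 + 4) * (1 + 2243) = 7 * 2244 = 15708; answer 15708
Stage 3: Y2 = 15708; w = 7; total draws C(15,3) = 455; complement C(7,3) = 35; favorable 455 - 35 = 420; P = 12/13; answer 12/13
Stage 4: Y3 = 12/13; threaded value p + q = 25; d = -25; f(2) = -2*(-42) - 3*(-25) = 159; iterating: f(2)=159, f(3)=-192, f(4)=-93, f(5)=762, f(6)=-1245, f(7)=204, f(8)=3327, f(9)=-7266, f(10)=4551, f(11)=12696, f(12)=-39045, f(13)=40002, f(14)=37131, f(15)=-194268, f(16)=277143, f(17)=28518; answer 28518

28518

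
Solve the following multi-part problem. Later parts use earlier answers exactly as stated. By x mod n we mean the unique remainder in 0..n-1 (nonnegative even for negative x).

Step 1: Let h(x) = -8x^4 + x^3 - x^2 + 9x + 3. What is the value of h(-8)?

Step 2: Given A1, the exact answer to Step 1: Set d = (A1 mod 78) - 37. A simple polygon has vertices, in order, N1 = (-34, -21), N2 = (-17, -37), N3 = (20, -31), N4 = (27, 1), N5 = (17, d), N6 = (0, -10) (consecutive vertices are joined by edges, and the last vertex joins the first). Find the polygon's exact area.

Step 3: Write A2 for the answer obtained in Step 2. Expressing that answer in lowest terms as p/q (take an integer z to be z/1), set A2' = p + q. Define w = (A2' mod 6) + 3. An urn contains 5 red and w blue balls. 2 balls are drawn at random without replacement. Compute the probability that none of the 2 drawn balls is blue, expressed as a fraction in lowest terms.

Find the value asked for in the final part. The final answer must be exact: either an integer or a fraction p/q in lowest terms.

2/9

Step 1: -8*(-8)^4 + 1*(-8)^3 - 1*(-8)^2 + 9*(-8)^1 + 3 = (-32768) + (-512) + (-64) + (-72) + (3) = -33413; answer -33413
Step 2: A1 = -33413; d = 12; cross terms: (-34*-37 - -17*-21)=901, (-17*-31 - 20*-37)=1267, (20*1 - 27*-31)=857, (27*12 - 17*1)=307, (17*-10 - 0*12)=-170, (0*-21 - -34*-10)=-340; twice the area = |2822| = 2822; area = 1411; answer 1411
Step 3: A2 = 1411; threaded value p + q = 1412; w = 5; total draws C(10,2) = 45; favorable C(5,2) = 10; P = 2/9; answer 2/9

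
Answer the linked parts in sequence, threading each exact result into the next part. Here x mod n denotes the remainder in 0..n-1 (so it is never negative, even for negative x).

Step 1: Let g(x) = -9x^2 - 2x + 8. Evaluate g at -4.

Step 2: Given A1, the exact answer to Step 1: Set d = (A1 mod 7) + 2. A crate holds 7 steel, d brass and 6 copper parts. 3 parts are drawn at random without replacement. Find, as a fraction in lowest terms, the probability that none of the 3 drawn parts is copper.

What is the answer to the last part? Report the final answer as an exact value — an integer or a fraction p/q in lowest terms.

91/285

Step 1: -9*(-4)^2 - 2*(-4)^1 + 8 = (-144) + (8) + (8) = -128; answer -128
Step 2: A1 = -128; d = 7; total draws C(20,3) = 1140; favorable C(14,3) = 364; P = 91/285; answer 91/285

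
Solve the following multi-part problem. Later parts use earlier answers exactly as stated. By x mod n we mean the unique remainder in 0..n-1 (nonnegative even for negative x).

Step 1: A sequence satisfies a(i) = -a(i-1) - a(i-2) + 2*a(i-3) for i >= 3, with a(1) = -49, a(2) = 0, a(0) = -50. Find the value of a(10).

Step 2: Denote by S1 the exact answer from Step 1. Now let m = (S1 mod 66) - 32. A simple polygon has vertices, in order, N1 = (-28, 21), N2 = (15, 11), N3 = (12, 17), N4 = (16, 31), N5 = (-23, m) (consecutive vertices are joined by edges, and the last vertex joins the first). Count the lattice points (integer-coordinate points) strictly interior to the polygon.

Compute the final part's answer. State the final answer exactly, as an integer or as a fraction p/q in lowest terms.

Step 1: a(3) = -1*(0) - 1*(-49) + 2*(-50) = -51; iterating: a(3)=-51, a(4)=-47, a(5)=98, a(6)=-153, a(7)=-39, a(8)=388, a(9)=-655, a(10)=189; answer 189
Step 2: S1 = 189; m = 25; cross terms: (-28*11 - 15*21)=-623, (15*17 - 12*11)=123, (12*31 - 16*17)=100, (16*25 - -23*31)=1113, (-23*21 - -28*25)=217; twice the area = |930| = 930; area = 465; boundary points = 1 + 3 + 2 + 3 + 1 = 10; strictly interior points = area - boundary/2 + 1 = 461; answer 461

461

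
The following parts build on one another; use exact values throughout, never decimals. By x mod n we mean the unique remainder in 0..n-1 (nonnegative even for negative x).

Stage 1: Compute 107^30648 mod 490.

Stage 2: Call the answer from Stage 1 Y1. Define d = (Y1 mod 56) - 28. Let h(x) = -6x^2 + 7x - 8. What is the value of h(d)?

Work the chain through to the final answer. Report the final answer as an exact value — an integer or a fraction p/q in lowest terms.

Stage 1: squarings mod 490: 107^1=107, 107^2=179, 107^4=191, 107^8=221, 107^16=331, 107^32=291, 107^64=401, 107^128=81, 107^256=191, 107^512=221, 107^1024=331, 107^2048=291, 107^4096=401, 107^8192=81, 107^16384=191; 107^30648 = 107^8 * 107^16 * 107^32 * 107^128 * 107^256 * 107^512 * 107^1024 * 107^4096 * 107^8192 * 107^16384 = 421 (mod 490); answer 421
Stage 2: Y1 = 421; d = 1; -6*(1)^2 + 7*(1)^1 - 8 = (-6) + (7) + (-8) = -7; answer -7

-7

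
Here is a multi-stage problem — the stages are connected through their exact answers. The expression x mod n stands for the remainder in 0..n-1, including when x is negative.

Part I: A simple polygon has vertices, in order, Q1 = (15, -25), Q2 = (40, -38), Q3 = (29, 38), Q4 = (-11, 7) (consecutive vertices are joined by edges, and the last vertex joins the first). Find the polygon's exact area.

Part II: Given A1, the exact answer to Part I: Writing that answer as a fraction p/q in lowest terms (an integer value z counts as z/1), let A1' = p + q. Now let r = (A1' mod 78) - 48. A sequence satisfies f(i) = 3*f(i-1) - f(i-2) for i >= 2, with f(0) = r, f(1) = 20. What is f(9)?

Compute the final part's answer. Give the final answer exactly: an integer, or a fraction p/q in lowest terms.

76355

Part I: cross terms: (15*-38 - 40*-25)=430, (40*38 - 29*-38)=2622, (29*7 - -11*38)=621, (-11*-25 - 15*7)=170; twice the area = |3843| = 3843; area = 3843/2; answer 3843/2
Part II: A1 = 3843/2; threaded value p + q = 3845; r = -25; f(2) = 3*(20) - 1*(-25) = 85; iterating: f(2)=85, f(3)=235, f(4)=620, f(5)=1625, f(6)=4255, f(7)=11140, f(8)=29165, f(9)=76355; answer 76355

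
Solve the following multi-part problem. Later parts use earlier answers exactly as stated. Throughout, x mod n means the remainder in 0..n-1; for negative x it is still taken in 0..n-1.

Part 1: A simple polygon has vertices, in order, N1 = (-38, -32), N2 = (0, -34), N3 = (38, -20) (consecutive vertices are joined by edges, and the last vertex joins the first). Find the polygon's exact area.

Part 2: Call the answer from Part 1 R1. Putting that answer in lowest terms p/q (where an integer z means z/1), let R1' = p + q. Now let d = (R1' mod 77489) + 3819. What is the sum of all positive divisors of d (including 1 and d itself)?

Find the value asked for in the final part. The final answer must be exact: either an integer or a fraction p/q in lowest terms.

7224

Part 1: cross terms: (-38*-34 - 0*-32)=1292, (0*-20 - 38*-34)=1292, (38*-32 - -38*-20)=-1976; twice the area = |608| = 608; area = 304; answer 304
Part 2: R1 = 304; threaded value p + q = 305; d = 4124; 4124 = 2^2 * 1031; sigma = (1 + 2 + 4) * (1 + 1031) = 7 * 1032 = 7224; answer 7224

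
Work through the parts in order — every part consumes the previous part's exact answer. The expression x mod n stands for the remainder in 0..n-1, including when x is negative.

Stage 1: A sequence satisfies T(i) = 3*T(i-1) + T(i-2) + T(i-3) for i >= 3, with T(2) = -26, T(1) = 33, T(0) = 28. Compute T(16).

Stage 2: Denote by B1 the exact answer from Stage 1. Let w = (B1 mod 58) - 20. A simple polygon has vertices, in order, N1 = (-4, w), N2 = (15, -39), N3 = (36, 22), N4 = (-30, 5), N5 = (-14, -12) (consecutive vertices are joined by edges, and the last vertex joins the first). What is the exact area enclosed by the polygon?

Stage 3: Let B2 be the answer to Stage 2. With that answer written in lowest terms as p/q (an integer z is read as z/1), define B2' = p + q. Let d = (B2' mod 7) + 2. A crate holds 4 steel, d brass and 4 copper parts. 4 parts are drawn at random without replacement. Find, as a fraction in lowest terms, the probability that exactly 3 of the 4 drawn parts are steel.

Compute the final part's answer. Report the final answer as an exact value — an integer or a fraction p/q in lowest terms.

Stage 1: T(3) = 3*(-26) + 1*(33) + 1*(28) = -17; iterating: T(3)=-17, T(4)=-44, T(5)=-175, T(6)=-586, T(7)=-1977, T(8)=-6692, T(9)=-22639, T(10)=-76586, T(11)=-259089, T(12)=-876492, T(13)=-2965151, T(14)=-10031034, T(15)=-33934745, T(16)=-114800420; answer -114800420
Stage 2: B1 = -114800420; w = 4; cross terms: (-4*-39 - 15*4)=96, (15*22 - 36*-39)=1734, (36*5 - -30*22)=840, (-30*-12 - -14*5)=430, (-14*4 - -4*-12)=-104; twice the area = |2996| = 2996; area = 1498; answer 1498
Stage 3: B2 = 1498; threaded value p + q = 1499; d = 3; total draws C(11,4) = 330; favorable C(4,3)*C(7,1) = 28; P = 14/165; answer 14/165

14/165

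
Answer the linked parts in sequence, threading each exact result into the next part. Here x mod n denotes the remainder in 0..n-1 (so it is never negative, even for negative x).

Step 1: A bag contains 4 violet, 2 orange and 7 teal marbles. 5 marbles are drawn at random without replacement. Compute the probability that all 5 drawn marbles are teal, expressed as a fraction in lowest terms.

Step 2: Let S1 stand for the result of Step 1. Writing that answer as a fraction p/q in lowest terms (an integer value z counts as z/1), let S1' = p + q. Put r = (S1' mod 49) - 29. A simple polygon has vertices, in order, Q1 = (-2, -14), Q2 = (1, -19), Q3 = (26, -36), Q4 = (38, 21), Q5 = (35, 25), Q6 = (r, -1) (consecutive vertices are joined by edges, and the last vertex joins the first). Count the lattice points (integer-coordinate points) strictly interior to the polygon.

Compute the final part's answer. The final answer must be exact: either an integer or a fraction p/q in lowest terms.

Step 1: total draws C(13,5) = 1287; favorable C(7,5) = 21; P = 7/429; answer 7/429
Step 2: S1 = 7/429; threaded value p + q = 436; r = 15; cross terms: (-2*-19 - 1*-14)=52, (1*-36 - 26*-19)=458, (26*21 - 38*-36)=1914, (38*25 - 35*21)=215, (35*-1 - 15*25)=-410, (15*-14 - -2*-1)=-212; twice the area = |2017| = 2017; area = 2017/2; boundary points = 1 + 1 + 3 + 1 + 2 + 1 = 9; strictly interior points = area - boundary/2 + 1 = 1005; answer 1005

1005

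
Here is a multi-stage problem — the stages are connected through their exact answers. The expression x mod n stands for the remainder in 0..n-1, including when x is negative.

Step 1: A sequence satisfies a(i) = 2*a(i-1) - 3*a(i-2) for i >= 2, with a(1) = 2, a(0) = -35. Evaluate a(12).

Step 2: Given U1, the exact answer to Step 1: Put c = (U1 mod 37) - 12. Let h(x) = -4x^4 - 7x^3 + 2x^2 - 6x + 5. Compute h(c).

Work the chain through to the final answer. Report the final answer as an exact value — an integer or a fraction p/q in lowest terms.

-367994

Step 1: a(2) = 2*(2) - 3*(-35) = 109; iterating: a(2)=109, a(3)=212, a(4)=97, a(5)=-442, a(6)=-1175, a(7)=-1024, a(8)=1477, a(9)=6026, a(10)=7621, a(11)=-2836, a(12)=-28535; answer -28535
Step 2: U1 = -28535; c = 17; -4*(17)^4 - 7*(17)^3 + 2*(17)^2 - 6*(17)^1 + 5 = (-334084) + (-34391) + (578) + (-102) + (5) = -367994; answer -367994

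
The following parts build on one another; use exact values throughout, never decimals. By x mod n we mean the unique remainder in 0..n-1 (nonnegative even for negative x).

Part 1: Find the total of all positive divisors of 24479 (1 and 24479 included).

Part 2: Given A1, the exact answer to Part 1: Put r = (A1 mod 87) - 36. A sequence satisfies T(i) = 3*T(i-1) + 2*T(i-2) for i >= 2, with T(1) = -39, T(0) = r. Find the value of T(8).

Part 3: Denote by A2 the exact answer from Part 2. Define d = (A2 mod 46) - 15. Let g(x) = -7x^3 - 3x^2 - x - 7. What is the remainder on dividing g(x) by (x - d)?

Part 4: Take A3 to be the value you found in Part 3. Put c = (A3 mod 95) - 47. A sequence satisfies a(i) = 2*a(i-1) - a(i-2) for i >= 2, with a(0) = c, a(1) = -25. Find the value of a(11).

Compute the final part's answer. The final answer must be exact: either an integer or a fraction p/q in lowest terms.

-195

Part 1: 24479 = 7 * 13 * 269; sigma = (1 + 7) * (1 + 13) * (1 + 269) = 8 * 14 * 270 = 30240; answer 30240
Part 2: A1 = 30240; r = 15; T(2) = 3*(-39) + 2*(15) = -87; iterating: T(2)=-87, T(3)=-339, T(4)=-1191, T(5)=-4251, T(6)=-15135, T(7)=-53907, T(8)=-191991; answer -191991
Part 3: A2 = -191991; d = -2; remainder = value at the root: -7*(-2)^3 - 3*(-2)^2 - 1*(-2)^1 - 7 = (56) + (-12) + (2) + (-7) = 39; answer 39
Part 4: A3 = 39; c = -8; a(2) = 2*(-25) - 1*(-8) = -42; iterating: a(2)=-42, a(3)=-59, a(4)=-76, a(5)=-93, a(6)=-110, a(7)=-127, a(8)=-144, a(9)=-161, a(10)=-178, a(11)=-195; answer -195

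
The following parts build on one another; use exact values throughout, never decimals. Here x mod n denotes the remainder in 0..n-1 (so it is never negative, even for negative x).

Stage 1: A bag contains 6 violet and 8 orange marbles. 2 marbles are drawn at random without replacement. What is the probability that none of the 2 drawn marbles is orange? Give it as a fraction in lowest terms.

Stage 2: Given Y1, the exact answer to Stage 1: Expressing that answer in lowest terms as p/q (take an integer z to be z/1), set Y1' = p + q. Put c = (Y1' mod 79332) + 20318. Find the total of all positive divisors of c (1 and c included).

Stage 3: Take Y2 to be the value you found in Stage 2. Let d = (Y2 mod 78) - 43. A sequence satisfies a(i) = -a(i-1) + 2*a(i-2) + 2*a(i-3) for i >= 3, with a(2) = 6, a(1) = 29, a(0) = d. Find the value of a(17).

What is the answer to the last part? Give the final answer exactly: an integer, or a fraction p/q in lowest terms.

5384

Stage 1: total draws C(14,2) = 91; favorable C(6,2) = 15; P = 15/91; answer 15/91
Stage 2: Y1 = 15/91; threaded value p + q = 106; c = 20424; 20424 = 2^3 * 3 * 23 * 37; sigma = (1 + 2 + 4 + 8) * (1 + 3) * (1 + 23) * (1 + 37) = 15 * 4 * 24 * 38 = 54720; answer 54720
Stage 3: Y2 = 54720; d = -1; a(3) = -1*(6) + 2*(29) + 2*(-1) = 50; iterating: a(3)=50, a(4)=20, a(5)=92, a(6)=48, a(7)=176, a(8)=104, a(9)=344, a(10)=216, a(11)=680, a(12)=440, a(13)=1352, a(14)=888, a(15)=2696, a(16)=1784, a(17)=5384; answer 5384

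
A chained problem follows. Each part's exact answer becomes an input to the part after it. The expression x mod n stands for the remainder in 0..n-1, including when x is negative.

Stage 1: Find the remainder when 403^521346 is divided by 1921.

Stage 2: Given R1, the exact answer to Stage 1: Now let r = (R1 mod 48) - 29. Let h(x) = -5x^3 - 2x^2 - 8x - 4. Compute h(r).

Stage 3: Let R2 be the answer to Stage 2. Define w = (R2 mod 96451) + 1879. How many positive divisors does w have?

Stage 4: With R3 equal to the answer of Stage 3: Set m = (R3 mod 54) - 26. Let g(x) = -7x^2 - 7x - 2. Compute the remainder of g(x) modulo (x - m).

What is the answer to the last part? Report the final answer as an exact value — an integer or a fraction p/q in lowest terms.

-3236

Stage 1: squarings mod 1921: 403^1=403, 403^2=1045, 403^4=897, 403^8=1631, 403^16=1497, 403^32=1123, 403^64=953, 403^128=1497, 403^256=1123, 403^512=953, 403^1024=1497, 403^2048=1123, 403^4096=953, 403^8192=1497, 403^16384=1123, 403^32768=953, 403^65536=1497, 403^131072=1123, 403^262144=953; 403^521346 = 403^2 * 403^128 * 403^1024 * 403^4096 * 403^8192 * 403^16384 * 403^32768 * 403^65536 * 403^131072 * 403^262144 = 1470 (mod 1921); answer 1470
Stage 2: R1 = 1470; r = 1; -5*(1)^3 - 2*(1)^2 - 8*(1)^1 - 4 = (-5) + (-2) + (-8) + (-4) = -19; answer -19
Stage 3: R2 = -19; w = 98311; 98311 = 17 * 5783; number of divisors = (1+1) * (1+1) = 4; answer 4
Stage 4: R3 = 4; m = -22; remainder = value at the root: -7*(-22)^2 - 7*(-22)^1 - 2 = (-3388) + (154) + (-2) = -3236; answer -3236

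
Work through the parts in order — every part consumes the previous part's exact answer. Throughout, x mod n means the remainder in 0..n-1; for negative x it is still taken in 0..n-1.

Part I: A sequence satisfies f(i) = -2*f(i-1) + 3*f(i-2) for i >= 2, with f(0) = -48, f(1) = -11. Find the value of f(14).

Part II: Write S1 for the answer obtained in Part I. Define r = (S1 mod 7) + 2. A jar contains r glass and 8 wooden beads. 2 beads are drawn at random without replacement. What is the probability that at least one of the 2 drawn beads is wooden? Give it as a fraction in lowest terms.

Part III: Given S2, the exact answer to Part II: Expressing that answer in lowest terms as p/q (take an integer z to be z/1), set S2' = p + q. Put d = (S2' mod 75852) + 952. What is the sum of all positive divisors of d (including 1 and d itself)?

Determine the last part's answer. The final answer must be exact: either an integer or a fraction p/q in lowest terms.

1496

Part I: f(2) = -2*(-11) + 3*(-48) = -122; iterating: f(2)=-122, f(3)=211, f(4)=-788, f(5)=2209, f(6)=-6782, f(7)=20191, f(8)=-60728, f(9)=182029, f(10)=-546242, f(11)=1638571, f(12)=-4915868, f(13)=14747449, f(14)=-44242502; answer -44242502
Part II: S1 = -44242502; r = 6; total draws C(14,2) = 91; complement C(6,2) = 15; favorable 91 - 15 = 76; P = 76/91; answer 76/91
Part III: S2 = 76/91; threaded value p + q = 167; d = 1119; 1119 = 3 * 373; sigma = (1 + 3) * (1 + 373) = 4 * 374 = 1496; answer 1496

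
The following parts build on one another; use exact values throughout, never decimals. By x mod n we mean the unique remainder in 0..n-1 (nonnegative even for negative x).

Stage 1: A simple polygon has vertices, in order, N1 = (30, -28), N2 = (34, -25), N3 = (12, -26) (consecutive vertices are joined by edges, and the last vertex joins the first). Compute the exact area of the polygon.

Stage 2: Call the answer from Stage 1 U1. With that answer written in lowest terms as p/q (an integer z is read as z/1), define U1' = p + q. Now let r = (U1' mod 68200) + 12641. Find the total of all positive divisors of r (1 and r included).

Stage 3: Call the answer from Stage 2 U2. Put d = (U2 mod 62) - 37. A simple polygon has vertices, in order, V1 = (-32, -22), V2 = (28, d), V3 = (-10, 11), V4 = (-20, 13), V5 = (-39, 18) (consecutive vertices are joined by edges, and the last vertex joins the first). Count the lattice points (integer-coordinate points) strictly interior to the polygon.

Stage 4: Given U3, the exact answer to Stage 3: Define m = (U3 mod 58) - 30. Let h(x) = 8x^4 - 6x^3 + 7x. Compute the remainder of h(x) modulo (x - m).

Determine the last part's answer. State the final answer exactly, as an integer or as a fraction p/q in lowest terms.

176172

Stage 1: cross terms: (30*-25 - 34*-28)=202, (34*-26 - 12*-25)=-584, (12*-28 - 30*-26)=444; twice the area = |62| = 62; area = 31; answer 31
Stage 2: U1 = 31; threaded value p + q = 32; r = 12673; 12673 = 19 * 23 * 29; sigma = (1 + 19) * (1 + 23) * (1 + 29) = 20 * 24 * 30 = 14400; answer 14400
Stage 3: U2 = 14400; d = -21; cross terms: (-32*-21 - 28*-22)=1288, (28*11 - -10*-21)=98, (-10*13 - -20*11)=90, (-20*18 - -39*13)=147, (-39*-22 - -32*18)=1434; twice the area = |3057| = 3057; area = 3057/2; boundary points = 1 + 2 + 2 + 1 + 1 = 7; strictly interior points = area - boundary/2 + 1 = 1526; answer 1526
Stage 4: U3 = 1526; m = -12; remainder = value at the root: 8*(-12)^4 - 6*(-12)^3 + 7*(-12)^1 = (165888) + (10368) + (-84) = 176172; answer 176172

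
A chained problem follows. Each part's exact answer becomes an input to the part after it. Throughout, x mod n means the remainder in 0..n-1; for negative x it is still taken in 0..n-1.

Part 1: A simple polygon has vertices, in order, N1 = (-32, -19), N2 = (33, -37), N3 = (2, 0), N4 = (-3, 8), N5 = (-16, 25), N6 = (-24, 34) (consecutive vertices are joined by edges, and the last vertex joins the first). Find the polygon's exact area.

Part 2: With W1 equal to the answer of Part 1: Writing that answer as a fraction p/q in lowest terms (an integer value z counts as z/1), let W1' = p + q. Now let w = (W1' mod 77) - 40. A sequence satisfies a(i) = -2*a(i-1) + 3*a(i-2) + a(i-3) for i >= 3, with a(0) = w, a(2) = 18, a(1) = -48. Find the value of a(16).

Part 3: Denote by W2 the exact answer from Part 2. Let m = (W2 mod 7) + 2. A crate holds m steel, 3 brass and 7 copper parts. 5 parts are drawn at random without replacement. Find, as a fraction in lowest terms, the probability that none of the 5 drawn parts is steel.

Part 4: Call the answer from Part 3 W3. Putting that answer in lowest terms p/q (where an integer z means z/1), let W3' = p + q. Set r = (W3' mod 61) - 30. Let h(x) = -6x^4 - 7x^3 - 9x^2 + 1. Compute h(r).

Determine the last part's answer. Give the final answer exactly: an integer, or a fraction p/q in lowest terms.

-833187

Part 1: cross terms: (-32*-37 - 33*-19)=1811, (33*0 - 2*-37)=74, (2*8 - -3*0)=16, (-3*25 - -16*8)=53, (-16*34 - -24*25)=56, (-24*-19 - -32*34)=1544; twice the area = |3554| = 3554; area = 1777; answer 1777
Part 2: W1 = 1777; threaded value p + q = 1778; w = -33; a(3) = -2*(18) + 3*(-48) + 1*(-33) = -213; iterating: a(3)=-213, a(4)=432, a(5)=-1485, a(6)=4053, a(7)=-12129, a(8)=34932, a(9)=-102198, a(10)=297063, a(11)=-865788, a(12)=2520567, a(13)=-7341435, a(14)=21378783, a(15)=-62261304, a(16)=181317522; answer 181317522
Part 3: W2 = 181317522; m = 3; total draws C(13,5) = 1287; favorable C(10,5) = 252; P = 28/143; answer 28/143
Part 4: W3 = 28/143; threaded value p + q = 171; r = 19; -6*(19)^4 - 7*(19)^3 - 9*(19)^2 + 1 = (-781926) + (-48013) + (-3249) + (1) = -833187; answer -833187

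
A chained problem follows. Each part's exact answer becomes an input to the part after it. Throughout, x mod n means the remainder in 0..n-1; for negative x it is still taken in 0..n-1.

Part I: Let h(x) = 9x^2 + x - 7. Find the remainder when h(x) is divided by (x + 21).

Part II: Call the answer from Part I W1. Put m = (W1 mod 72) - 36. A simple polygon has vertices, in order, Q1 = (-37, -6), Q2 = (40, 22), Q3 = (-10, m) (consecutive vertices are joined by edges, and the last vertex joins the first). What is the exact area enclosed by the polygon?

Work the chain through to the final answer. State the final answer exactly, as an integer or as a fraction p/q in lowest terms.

Part I: remainder = value at the root: 9*(-21)^2 + 1*(-21)^1 - 7 = (3969) + (-21) + (-7) = 3941; answer 3941
Part II: W1 = 3941; m = 17; cross terms: (-37*22 - 40*-6)=-574, (40*17 - -10*22)=900, (-10*-6 - -37*17)=689; twice the area = |1015| = 1015; area = 1015/2; answer 1015/2

1015/2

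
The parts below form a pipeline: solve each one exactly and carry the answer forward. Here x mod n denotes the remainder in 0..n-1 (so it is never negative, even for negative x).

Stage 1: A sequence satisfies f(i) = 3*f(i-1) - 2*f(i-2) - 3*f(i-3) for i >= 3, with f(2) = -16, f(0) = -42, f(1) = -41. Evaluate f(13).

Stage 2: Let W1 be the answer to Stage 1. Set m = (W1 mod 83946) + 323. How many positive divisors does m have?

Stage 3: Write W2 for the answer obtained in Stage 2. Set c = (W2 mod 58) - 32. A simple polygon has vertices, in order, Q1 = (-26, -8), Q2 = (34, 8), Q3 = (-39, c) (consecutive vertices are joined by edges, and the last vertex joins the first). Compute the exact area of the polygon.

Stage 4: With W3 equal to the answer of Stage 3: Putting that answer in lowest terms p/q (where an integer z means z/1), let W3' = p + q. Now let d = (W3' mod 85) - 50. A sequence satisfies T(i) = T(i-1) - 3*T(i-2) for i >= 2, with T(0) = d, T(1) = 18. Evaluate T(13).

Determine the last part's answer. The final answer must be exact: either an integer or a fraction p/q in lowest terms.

-15582

Stage 1: f(3) = 3*(-16) - 2*(-41) - 3*(-42) = 160; iterating: f(3)=160, f(4)=635, f(5)=1633, f(6)=3149, f(7)=4276, f(8)=1631, f(9)=-13106, f(10)=-55408, f(11)=-144905, f(12)=-284581, f(13)=-397709; answer -397709
Stage 2: W1 = -397709; m = 22344; 22344 = 2^3 * 3 * 7^2 * 19; number of divisors = (3+1) * (1+1) * (2+1) * (1+1) = 48; answer 48
Stage 3: W2 = 48; c = 16; cross terms: (-26*8 - 34*-8)=64, (34*16 - -39*8)=856, (-39*-8 - -26*16)=728; twice the area = |1648| = 1648; area = 824; answer 824
Stage 4: W3 = 824; threaded value p + q = 825; d = 10; T(2) = 1*(18) - 3*(10) = -12; iterating: T(2)=-12, T(3)=-66, T(4)=-30, T(5)=168, T(6)=258, T(7)=-246, T(8)=-1020, T(9)=-282, T(10)=2778, T(11)=3624, T(12)=-4710, T(13)=-15582; answer -15582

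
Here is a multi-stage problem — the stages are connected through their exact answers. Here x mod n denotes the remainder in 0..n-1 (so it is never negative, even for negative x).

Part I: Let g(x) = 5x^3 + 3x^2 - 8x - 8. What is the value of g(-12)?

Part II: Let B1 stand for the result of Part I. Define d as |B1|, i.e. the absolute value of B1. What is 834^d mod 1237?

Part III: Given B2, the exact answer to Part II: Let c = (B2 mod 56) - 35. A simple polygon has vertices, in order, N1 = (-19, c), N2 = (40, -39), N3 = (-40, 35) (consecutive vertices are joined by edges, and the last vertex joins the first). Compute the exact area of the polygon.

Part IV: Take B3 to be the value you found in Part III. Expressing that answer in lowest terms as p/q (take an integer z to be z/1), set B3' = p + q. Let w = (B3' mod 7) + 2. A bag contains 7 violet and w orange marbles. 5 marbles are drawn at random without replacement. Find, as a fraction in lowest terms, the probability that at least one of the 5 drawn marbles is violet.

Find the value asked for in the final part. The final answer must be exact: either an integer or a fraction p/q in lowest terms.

Part I: 5*(-12)^3 + 3*(-12)^2 - 8*(-12)^1 - 8 = (-8640) + (432) + (96) + (-8) = -8120; answer -8120
Part II: B1 = -8120; d = 8120; squarings mod 1237: 834^1=834, 834^2=362, 834^4=1159, 834^8=1136, 834^16=305, 834^32=250, 834^64=650, 834^128=683, 834^256=140, 834^512=1045, 834^1024=991, 834^2048=1140, 834^4096=750; 834^8120 = 834^8 * 834^16 * 834^32 * 834^128 * 834^256 * 834^512 * 834^1024 * 834^2048 * 834^4096 = 796 (mod 1237); answer 796
Part III: B2 = 796; c = -23; cross terms: (-19*-39 - 40*-23)=1661, (40*35 - -40*-39)=-160, (-40*-23 - -19*35)=1585; twice the area = |3086| = 3086; area = 1543; answer 1543
Part IV: B3 = 1543; threaded value p + q = 1544; w = 6; total draws C(13,5) = 1287; complement C(6,5) = 6; favorable 1287 - 6 = 1281; P = 427/429; answer 427/429

427/429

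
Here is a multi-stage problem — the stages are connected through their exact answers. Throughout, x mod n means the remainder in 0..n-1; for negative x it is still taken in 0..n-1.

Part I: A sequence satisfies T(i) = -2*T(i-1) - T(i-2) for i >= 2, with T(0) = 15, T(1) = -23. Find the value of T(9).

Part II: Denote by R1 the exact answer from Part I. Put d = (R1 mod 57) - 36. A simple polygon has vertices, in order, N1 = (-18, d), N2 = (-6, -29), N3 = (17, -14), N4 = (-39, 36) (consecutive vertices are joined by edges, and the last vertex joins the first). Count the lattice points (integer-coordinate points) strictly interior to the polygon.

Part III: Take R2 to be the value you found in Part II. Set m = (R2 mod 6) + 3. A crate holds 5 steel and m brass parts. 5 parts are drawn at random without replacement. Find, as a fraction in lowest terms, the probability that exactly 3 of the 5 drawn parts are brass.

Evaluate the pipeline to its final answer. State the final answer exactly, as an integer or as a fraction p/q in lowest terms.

Part I: T(2) = -2*(-23) - 1*(15) = 31; iterating: T(2)=31, T(3)=-39, T(4)=47, T(5)=-55, T(6)=63, T(7)=-71, T(8)=79, T(9)=-87; answer -87
Part II: R1 = -87; d = -9; cross terms: (-18*-29 - -6*-9)=468, (-6*-14 - 17*-29)=577, (17*36 - -39*-14)=66, (-39*-9 - -18*36)=999; twice the area = |2110| = 2110; area = 1055; boundary points = 4 + 1 + 2 + 3 = 10; strictly interior points = area - boundary/2 + 1 = 1051; answer 1051
Part III: R2 = 1051; m = 4; total draws C(9,5) = 126; favorable C(4,3)*C(5,2) = 40; P = 20/63; answer 20/63

20/63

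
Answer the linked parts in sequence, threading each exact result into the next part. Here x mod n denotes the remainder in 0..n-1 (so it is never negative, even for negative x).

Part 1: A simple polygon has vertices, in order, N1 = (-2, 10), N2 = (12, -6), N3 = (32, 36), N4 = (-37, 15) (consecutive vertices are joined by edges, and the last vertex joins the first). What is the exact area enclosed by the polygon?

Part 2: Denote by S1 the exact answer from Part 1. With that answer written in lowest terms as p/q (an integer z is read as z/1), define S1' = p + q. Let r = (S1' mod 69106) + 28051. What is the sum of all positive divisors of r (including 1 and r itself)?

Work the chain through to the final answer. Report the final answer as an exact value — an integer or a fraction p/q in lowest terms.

Part 1: cross terms: (-2*-6 - 12*10)=-108, (12*36 - 32*-6)=624, (32*15 - -37*36)=1812, (-37*10 - -2*15)=-340; twice the area = |1988| = 1988; area = 994; answer 994
Part 2: S1 = 994; threaded value p + q = 995; r = 29046; 29046 = 2 * 3 * 47 * 103; sigma = (1 + 2) * (1 + 3) * (1 + 47) * (1 + 103) = 3 * 4 * 48 * 104 = 59904; answer 59904

59904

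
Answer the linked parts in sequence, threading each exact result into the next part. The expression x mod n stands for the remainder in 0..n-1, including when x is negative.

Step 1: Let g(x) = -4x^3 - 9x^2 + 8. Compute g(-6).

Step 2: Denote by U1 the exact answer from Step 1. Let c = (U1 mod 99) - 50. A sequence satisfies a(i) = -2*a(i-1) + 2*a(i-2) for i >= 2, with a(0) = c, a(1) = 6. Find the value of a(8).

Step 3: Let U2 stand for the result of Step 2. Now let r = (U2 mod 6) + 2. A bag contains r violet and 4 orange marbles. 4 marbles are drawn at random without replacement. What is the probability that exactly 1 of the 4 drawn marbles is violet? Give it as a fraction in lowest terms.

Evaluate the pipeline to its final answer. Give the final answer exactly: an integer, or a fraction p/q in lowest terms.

8/15

Step 1: -4*(-6)^3 - 9*(-6)^2 + 8 = (864) + (-324) + (8) = 548; answer 548
Step 2: U1 = 548; c = 3; a(2) = -2*(6) + 2*(3) = -6; iterating: a(2)=-6, a(3)=24, a(4)=-60, a(5)=168, a(6)=-456, a(7)=1248, a(8)=-3408; answer -3408
Step 3: U2 = -3408; r = 2; total draws C(6,4) = 15; favorable C(2,1)*C(4,3) = 8; P = 8/15; answer 8/15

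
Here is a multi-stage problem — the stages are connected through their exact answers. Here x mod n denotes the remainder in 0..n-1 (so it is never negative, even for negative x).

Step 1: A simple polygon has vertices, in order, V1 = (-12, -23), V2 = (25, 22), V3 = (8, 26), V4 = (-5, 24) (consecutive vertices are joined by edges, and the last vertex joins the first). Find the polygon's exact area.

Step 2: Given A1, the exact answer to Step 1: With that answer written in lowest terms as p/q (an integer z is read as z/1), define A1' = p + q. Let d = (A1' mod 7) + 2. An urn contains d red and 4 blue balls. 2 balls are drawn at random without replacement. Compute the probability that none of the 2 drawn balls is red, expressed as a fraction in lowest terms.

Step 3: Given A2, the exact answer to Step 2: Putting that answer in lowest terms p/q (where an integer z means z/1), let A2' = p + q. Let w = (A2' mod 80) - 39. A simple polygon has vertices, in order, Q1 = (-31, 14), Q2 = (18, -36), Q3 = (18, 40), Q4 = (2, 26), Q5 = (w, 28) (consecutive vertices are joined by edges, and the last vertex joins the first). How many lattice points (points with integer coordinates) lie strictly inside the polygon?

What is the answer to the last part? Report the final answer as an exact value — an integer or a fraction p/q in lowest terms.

1924

Step 1: cross terms: (-12*22 - 25*-23)=311, (25*26 - 8*22)=474, (8*24 - -5*26)=322, (-5*-23 - -12*24)=403; twice the area = |1510| = 1510; area = 755; answer 755
Step 2: A1 = 755; threaded value p + q = 756; d = 2; total draws C(6,2) = 15; favorable C(4,2) = 6; P = 2/5; answer 2/5
Step 3: A2 = 2/5; threaded value p + q = 7; w = -32; cross terms: (-31*-36 - 18*14)=864, (18*40 - 18*-36)=1368, (18*26 - 2*40)=388, (2*28 - -32*26)=888, (-32*14 - -31*28)=420; twice the area = |3928| = 3928; area = 1964; boundary points = 1 + 76 + 2 + 2 + 1 = 82; strictly interior points = area - boundary/2 + 1 = 1924; answer 1924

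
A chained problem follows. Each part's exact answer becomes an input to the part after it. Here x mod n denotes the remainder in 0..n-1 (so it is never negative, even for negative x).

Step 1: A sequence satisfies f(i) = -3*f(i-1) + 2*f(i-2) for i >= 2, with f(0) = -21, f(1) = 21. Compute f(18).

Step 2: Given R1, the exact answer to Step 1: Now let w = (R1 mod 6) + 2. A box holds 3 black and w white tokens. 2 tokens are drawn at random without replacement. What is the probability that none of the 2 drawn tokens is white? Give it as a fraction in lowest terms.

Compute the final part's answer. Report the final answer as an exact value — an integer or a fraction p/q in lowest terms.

3/28

Step 1: f(2) = -3*(21) + 2*(-21) = -105; iterating: f(2)=-105, f(3)=357, f(4)=-1281, f(5)=4557, f(6)=-16233, f(7)=57813, f(8)=-205905, f(9)=733341, f(10)=-2611833, f(11)=9302181, f(12)=-33130209, f(13)=117994989, f(14)=-420245385, f(15)=1496726133, f(16)=-5330669169, f(17)=18985459773, f(18)=-67617717657; answer -67617717657
Step 2: R1 = -67617717657; w = 5; total draws C(8,2) = 28; favorable C(3,2) = 3; P = 3/28; answer 3/28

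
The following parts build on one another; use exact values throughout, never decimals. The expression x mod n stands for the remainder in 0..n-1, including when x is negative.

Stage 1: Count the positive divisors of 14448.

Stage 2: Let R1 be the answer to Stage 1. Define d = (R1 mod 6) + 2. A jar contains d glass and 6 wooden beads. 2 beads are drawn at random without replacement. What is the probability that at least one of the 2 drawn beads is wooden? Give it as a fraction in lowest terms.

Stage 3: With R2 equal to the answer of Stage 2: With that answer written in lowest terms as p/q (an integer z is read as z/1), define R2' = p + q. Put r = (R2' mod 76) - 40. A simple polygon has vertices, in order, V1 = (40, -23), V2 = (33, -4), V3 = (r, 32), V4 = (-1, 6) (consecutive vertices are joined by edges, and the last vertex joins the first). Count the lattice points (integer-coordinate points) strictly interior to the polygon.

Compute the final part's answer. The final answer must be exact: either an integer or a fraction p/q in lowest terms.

716

Stage 1: 14448 = 2^4 * 3 * 7 * 43; number of divisors = (4+1) * (1+1) * (1+1) * (1+1) = 40; answer 40
Stage 2: R1 = 40; d = 6; total draws C(12,2) = 66; complement C(6,2) = 15; favorable 66 - 15 = 51; P = 17/22; answer 17/22
Stage 3: R2 = 17/22; threaded value p + q = 39; r = -1; cross terms: (40*-4 - 33*-23)=599, (33*32 - -1*-4)=1052, (-1*6 - -1*32)=26, (-1*-23 - 40*6)=-217; twice the area = |1460| = 1460; area = 730; boundary points = 1 + 2 + 26 + 1 = 30; strictly interior points = area - boundary/2 + 1 = 716; answer 716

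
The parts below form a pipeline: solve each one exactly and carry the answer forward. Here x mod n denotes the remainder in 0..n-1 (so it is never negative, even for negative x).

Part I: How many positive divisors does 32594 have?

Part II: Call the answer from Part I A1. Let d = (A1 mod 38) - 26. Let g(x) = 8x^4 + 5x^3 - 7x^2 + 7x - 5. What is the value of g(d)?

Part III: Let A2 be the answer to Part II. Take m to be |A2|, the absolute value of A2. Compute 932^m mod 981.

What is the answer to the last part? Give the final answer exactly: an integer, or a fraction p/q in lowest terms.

Part I: 32594 = 2 * 43 * 379; number of divisors = (1+1) * (1+1) * (1+1) = 8; answer 8
Part II: A1 = 8; d = -18; 8*(-18)^4 + 5*(-18)^3 - 7*(-18)^2 + 7*(-18)^1 - 5 = (839808) + (-29160) + (-2268) + (-126) + (-5) = 808249; answer 808249
Part III: A2 = 808249; m = 808249; squarings mod 981: 932^1=932, 932^2=439, 932^4=445, 932^8=844, 932^16=130, 932^32=223, 932^64=679, 932^128=952, 932^256=841, 932^512=961, 932^1024=400, 932^2048=97, 932^4096=580, 932^8192=898, 932^16384=22, 932^32768=484, 932^65536=778, 932^131072=7, 932^262144=49, 932^524288=439; 932^808249 = 932^1 * 932^8 * 932^16 * 932^32 * 932^256 * 932^1024 * 932^4096 * 932^16384 * 932^262144 * 932^524288 = 536 (mod 981); answer 536

536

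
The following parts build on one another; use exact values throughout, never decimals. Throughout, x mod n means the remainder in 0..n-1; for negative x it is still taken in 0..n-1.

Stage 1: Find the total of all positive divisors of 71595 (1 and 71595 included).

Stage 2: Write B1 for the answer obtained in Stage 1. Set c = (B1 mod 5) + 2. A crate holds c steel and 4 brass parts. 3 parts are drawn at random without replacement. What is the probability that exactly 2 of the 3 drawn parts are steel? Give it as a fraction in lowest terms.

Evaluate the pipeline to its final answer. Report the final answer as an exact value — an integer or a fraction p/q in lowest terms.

Stage 1: 71595 = 3^2 * 5 * 37 * 43; sigma = (1 + 3 + 9) * (1 + 5) * (1 + 37) * (1 + 43) = 13 * 6 * 38 * 44 = 130416; answer 130416
Stage 2: B1 = 130416; c = 3; total draws C(7,3) = 35; favorable C(3,2)*C(4,1) = 12; P = 12/35; answer 12/35

12/35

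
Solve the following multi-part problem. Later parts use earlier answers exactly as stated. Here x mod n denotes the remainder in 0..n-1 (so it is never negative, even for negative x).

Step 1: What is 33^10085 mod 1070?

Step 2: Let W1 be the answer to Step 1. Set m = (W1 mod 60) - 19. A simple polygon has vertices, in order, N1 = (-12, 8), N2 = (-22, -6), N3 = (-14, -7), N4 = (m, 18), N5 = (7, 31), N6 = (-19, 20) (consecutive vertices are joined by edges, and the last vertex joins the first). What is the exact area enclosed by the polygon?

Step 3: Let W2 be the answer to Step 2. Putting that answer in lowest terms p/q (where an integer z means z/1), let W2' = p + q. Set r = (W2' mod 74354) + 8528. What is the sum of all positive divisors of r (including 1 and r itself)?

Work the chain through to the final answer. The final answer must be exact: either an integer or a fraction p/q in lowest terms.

14196

Step 1: squarings mod 1070: 33^1=33, 33^2=19, 33^4=361, 33^8=851, 33^16=881, 33^32=411, 33^64=931, 33^128=61, 33^256=511, 33^512=41, 33^1024=611, 33^2048=961, 33^4096=111, 33^8192=551; 33^10085 = 33^1 * 33^4 * 33^32 * 33^64 * 33^256 * 33^512 * 33^1024 * 33^8192 = 753 (mod 1070); answer 753
Step 2: W1 = 753; m = 14; cross terms: (-12*-6 - -22*8)=248, (-22*-7 - -14*-6)=70, (-14*18 - 14*-7)=-154, (14*31 - 7*18)=308, (7*20 - -19*31)=729, (-19*8 - -12*20)=88; twice the area = |1289| = 1289; area = 1289/2; answer 1289/2
Step 3: W2 = 1289/2; threaded value p + q = 1291; r = 9819; 9819 = 3^2 * 1091; sigma = (1 + 3 + 9) * (1 + 1091) = 13 * 1092 = 14196; answer 14196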